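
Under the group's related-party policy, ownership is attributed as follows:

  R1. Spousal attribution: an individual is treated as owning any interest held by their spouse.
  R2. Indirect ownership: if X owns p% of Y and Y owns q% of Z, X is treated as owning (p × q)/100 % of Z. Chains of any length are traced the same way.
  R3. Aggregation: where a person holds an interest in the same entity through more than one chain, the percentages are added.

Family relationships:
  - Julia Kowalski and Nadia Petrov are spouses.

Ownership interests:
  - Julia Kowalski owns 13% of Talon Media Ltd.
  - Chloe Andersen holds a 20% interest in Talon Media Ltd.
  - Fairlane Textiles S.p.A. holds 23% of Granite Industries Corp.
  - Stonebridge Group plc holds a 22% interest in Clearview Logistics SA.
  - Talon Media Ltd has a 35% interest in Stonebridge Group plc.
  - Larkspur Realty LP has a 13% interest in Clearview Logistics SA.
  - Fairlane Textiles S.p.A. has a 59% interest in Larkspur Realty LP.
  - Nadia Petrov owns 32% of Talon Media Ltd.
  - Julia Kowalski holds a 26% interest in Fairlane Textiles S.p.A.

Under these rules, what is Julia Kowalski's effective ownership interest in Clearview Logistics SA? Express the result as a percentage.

By spousal attribution (R1), Julia Kowalski is treated as also owning Nadia Petrov's interest in Talon Media Ltd, giving 13% + 32% = 45%.
Chain via Fairlane Textiles S.p.A. → Larkspur Realty LP (R2): 26% × 59% × 13% = 1.9942% of Clearview Logistics SA.
Chain via Talon Media Ltd → Stonebridge Group plc (R2): 45% × 35% × 22% = 3.465% of Clearview Logistics SA.
Aggregating (R3): 1.9942% + 3.465% = 5.4592%.

5.4592%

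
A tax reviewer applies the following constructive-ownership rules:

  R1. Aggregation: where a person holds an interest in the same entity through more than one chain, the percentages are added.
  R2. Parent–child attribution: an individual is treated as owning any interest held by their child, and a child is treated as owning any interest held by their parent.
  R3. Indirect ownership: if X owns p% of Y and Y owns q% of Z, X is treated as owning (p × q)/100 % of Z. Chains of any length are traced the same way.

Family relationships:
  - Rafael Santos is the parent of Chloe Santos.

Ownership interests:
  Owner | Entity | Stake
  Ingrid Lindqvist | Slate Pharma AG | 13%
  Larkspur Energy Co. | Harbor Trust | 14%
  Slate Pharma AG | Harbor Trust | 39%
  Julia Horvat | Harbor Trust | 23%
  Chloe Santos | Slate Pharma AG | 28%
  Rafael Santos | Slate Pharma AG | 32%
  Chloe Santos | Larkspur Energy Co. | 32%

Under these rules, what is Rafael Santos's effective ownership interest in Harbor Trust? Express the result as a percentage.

By parent–child attribution (R2), Rafael Santos is treated as also owning Chloe Santos's interest in Slate Pharma AG, giving 32% + 28% = 60%.
By parent–child attribution (R2), Rafael Santos is treated as owning Chloe Santos's 32% interest in Larkspur Energy Co.
Chain via Slate Pharma AG (R3): 60% × 39% = 23.4% of Harbor Trust.
Chain via Larkspur Energy Co. (R3): 32% × 14% = 4.48% of Harbor Trust.
Aggregating (R1): 23.4% + 4.48% = 27.88%.

27.88%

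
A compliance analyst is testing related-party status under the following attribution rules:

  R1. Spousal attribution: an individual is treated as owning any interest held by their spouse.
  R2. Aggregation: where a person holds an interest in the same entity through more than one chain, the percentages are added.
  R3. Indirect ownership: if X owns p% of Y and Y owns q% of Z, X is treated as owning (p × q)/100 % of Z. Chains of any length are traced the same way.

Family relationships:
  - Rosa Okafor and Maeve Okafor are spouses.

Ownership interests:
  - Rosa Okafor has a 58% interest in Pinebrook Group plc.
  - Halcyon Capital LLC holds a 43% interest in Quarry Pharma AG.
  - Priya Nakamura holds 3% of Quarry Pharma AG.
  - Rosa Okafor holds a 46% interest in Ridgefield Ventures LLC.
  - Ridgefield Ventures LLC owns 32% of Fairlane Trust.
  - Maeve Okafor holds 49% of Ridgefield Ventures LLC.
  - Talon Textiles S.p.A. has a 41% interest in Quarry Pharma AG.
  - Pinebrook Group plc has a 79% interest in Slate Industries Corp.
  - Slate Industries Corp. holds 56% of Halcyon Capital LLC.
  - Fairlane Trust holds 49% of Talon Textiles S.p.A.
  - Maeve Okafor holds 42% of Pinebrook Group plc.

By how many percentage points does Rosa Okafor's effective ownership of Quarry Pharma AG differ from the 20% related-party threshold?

By spousal attribution (R1), Rosa Okafor is treated as also owning Maeve Okafor's interest in Ridgefield Ventures LLC, giving 46% + 49% = 95%.
By spousal attribution (R1), Rosa Okafor is treated as also owning Maeve Okafor's interest in Pinebrook Group plc, giving 58% + 42% = 100%.
Chain via Ridgefield Ventures LLC → Fairlane Trust → Talon Textiles S.p.A. (R3): 95% × 32% × 49% × 41% = 6.10736% of Quarry Pharma AG.
Chain via Pinebrook Group plc → Slate Industries Corp. → Halcyon Capital LLC (R3): 100% × 79% × 56% × 43% = 19.0232% of Quarry Pharma AG.
Aggregating (R2): 6.10736% + 19.0232% = 25.13056%.
25.13056% exceeds the 20% threshold by 5.13056 percentage points.

5.13056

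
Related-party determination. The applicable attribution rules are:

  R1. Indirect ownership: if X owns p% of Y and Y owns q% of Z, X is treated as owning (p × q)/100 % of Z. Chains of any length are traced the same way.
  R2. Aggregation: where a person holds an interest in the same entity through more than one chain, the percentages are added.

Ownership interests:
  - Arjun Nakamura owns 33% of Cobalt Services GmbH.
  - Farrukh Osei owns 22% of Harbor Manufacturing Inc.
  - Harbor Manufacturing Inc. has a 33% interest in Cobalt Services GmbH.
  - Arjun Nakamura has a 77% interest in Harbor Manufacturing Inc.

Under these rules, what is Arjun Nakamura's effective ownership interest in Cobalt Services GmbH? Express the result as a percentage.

58.41%

Chain via Harbor Manufacturing Inc. (R1): 77% × 33% = 25.41% of Cobalt Services GmbH.
Direct interest in Cobalt Services GmbH: 33%.
Aggregating (R2): 25.41% + 33% = 58.41%.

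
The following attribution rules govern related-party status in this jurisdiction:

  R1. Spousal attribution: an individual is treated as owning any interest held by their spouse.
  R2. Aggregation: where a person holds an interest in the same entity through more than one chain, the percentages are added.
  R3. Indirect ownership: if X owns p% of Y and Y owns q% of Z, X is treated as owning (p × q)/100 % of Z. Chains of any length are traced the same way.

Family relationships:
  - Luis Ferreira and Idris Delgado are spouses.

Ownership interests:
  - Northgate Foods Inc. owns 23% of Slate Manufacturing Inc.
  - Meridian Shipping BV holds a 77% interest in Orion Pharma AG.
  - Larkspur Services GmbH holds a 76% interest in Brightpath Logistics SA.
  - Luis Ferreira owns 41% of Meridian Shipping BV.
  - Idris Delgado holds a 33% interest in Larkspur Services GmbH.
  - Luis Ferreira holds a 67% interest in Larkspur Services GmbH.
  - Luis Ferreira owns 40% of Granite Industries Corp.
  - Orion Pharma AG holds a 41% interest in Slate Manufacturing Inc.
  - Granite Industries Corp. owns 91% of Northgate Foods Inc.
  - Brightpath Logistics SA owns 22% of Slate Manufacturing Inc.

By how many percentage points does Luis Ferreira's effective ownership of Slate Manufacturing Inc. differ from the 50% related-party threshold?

By spousal attribution (R1), Luis Ferreira is treated as also owning Idris Delgado's interest in Larkspur Services GmbH, giving 67% + 33% = 100%.
Chain via Granite Industries Corp. → Northgate Foods Inc. (R3): 40% × 91% × 23% = 8.372% of Slate Manufacturing Inc.
Chain via Meridian Shipping BV → Orion Pharma AG (R3): 41% × 77% × 41% = 12.9437% of Slate Manufacturing Inc.
Chain via Larkspur Services GmbH → Brightpath Logistics SA (R3): 100% × 76% × 22% = 16.72% of Slate Manufacturing Inc.
Aggregating (R2): 8.372% + 12.9437% + 16.72% = 38.0357%.
38.0357% falls short of the 50% threshold by 11.9643 percentage points.

11.9643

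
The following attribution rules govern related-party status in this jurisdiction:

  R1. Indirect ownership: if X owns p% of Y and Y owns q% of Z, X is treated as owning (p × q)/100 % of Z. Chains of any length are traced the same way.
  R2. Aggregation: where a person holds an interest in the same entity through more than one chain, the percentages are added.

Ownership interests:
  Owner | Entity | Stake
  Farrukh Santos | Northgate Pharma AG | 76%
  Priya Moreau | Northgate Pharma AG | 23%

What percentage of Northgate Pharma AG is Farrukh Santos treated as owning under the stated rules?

Direct interest in Northgate Pharma AG: 76%.

76%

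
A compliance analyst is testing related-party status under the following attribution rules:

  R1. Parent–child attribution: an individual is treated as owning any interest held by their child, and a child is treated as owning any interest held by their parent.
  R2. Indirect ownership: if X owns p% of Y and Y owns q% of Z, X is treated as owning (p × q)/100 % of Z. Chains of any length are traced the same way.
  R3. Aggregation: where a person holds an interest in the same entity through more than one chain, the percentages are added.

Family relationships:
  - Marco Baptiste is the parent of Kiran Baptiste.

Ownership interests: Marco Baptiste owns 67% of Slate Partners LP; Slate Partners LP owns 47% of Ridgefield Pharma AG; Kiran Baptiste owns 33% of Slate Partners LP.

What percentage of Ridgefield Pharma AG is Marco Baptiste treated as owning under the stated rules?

By parent–child attribution (R1), Marco Baptiste is treated as also owning Kiran Baptiste's interest in Slate Partners LP, giving 67% + 33% = 100%.
Chain via Slate Partners LP (R2): 100% × 47% = 47% of Ridgefield Pharma AG.

47%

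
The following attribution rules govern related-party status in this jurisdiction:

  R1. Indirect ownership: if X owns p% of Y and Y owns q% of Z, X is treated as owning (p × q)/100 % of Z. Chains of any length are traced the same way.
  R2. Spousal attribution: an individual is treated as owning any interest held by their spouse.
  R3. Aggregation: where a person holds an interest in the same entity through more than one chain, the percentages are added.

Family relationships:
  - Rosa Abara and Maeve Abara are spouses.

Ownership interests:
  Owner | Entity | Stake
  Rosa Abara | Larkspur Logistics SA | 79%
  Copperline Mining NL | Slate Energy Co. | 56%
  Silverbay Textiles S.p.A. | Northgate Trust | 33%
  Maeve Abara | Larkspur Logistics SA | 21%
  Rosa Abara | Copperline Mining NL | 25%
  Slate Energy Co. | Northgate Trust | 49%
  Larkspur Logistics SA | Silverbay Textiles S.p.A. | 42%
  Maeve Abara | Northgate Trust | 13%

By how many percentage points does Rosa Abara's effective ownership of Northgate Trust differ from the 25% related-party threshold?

By spousal attribution (R2), Rosa Abara is treated as also owning Maeve Abara's interest in Larkspur Logistics SA, giving 79% + 21% = 100%.
By spousal attribution (R2), Rosa Abara is treated as owning Maeve Abara's 13% interest in Northgate Trust.
Chain via Larkspur Logistics SA → Silverbay Textiles S.p.A. (R1): 100% × 42% × 33% = 13.86% of Northgate Trust.
Chain via Copperline Mining NL → Slate Energy Co. (R1): 25% × 56% × 49% = 6.86% of Northgate Trust.
Direct interest in Northgate Trust: 13%.
Aggregating (R3): 13.86% + 6.86% + 13% = 33.72%.
33.72% exceeds the 25% threshold by 8.72 percentage points.

8.72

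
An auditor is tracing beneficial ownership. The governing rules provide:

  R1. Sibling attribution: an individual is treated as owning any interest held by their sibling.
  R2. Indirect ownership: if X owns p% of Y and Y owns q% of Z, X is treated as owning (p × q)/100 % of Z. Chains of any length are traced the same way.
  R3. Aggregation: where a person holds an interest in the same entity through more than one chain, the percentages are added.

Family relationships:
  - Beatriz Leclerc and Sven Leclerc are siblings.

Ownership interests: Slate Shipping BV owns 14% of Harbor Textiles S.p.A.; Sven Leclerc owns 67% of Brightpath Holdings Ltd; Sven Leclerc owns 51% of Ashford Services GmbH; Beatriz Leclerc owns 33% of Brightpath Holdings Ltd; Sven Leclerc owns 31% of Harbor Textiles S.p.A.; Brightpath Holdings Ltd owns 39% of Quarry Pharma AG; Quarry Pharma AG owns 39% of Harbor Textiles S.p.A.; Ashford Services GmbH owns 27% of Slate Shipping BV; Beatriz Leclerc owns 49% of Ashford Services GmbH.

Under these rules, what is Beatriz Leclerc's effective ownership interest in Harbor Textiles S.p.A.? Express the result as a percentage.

By sibling attribution (R1), Beatriz Leclerc is treated as also owning Sven Leclerc's interest in Ashford Services GmbH, giving 49% + 51% = 100%.
By sibling attribution (R1), Beatriz Leclerc is treated as also owning Sven Leclerc's interest in Brightpath Holdings Ltd, giving 33% + 67% = 100%.
By sibling attribution (R1), Beatriz Leclerc is treated as owning Sven Leclerc's 31% interest in Harbor Textiles S.p.A.
Chain via Ashford Services GmbH → Slate Shipping BV (R2): 100% × 27% × 14% = 3.78% of Harbor Textiles S.p.A.
Chain via Brightpath Holdings Ltd → Quarry Pharma AG (R2): 100% × 39% × 39% = 15.21% of Harbor Textiles S.p.A.
Direct interest in Harbor Textiles S.p.A: 31%.
Aggregating (R3): 3.78% + 15.21% + 31% = 49.99%.

49.99%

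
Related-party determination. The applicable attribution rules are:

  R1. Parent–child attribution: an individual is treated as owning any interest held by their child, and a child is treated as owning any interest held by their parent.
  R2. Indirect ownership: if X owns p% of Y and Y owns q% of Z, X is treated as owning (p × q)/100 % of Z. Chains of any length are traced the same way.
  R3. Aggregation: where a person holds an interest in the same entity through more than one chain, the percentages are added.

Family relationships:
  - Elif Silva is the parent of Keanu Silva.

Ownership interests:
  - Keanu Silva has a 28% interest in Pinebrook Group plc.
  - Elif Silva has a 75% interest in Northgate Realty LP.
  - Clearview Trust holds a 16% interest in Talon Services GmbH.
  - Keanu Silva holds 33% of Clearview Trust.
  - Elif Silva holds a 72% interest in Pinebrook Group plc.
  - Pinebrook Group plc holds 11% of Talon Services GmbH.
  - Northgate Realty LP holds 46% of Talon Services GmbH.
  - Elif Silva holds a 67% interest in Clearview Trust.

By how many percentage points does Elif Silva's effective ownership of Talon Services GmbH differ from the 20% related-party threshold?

By parent–child attribution (R1), Elif Silva is treated as also owning Keanu Silva's interest in Pinebrook Group plc, giving 72% + 28% = 100%.
By parent–child attribution (R1), Elif Silva is treated as also owning Keanu Silva's interest in Clearview Trust, giving 67% + 33% = 100%.
Chain via Pinebrook Group plc (R2): 100% × 11% = 11% of Talon Services GmbH.
Chain via Clearview Trust (R2): 100% × 16% = 16% of Talon Services GmbH.
Chain via Northgate Realty LP (R2): 75% × 46% = 34.5% of Talon Services GmbH.
Aggregating (R3): 11% + 16% + 34.5% = 61.5%.
61.5% exceeds the 20% threshold by 41.5 percentage points.

41.5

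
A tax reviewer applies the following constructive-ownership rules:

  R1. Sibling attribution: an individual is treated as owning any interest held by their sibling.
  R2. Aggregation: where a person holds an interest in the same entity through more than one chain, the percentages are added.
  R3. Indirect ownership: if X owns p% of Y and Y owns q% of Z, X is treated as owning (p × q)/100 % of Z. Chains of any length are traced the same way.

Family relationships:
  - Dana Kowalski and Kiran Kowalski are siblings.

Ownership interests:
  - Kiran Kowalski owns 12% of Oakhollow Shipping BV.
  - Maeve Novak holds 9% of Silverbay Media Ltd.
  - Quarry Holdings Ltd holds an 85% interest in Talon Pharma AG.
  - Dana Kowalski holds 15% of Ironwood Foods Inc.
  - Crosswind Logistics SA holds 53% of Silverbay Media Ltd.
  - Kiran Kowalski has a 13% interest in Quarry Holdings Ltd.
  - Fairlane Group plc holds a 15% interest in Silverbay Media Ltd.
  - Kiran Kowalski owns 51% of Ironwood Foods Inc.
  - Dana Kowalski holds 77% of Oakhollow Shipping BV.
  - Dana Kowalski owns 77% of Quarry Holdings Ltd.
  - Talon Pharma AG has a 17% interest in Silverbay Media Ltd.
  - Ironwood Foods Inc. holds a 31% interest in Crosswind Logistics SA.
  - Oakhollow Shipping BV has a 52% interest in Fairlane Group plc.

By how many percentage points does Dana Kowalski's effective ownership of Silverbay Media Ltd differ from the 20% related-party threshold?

10.7908

By sibling attribution (R1), Dana Kowalski is treated as also owning Kiran Kowalski's interest in Ironwood Foods Inc, giving 15% + 51% = 66%.
By sibling attribution (R1), Dana Kowalski is treated as also owning Kiran Kowalski's interest in Quarry Holdings Ltd, giving 77% + 13% = 90%.
By sibling attribution (R1), Dana Kowalski is treated as also owning Kiran Kowalski's interest in Oakhollow Shipping BV, giving 77% + 12% = 89%.
Chain via Ironwood Foods Inc. → Crosswind Logistics SA (R3): 66% × 31% × 53% = 10.8438% of Silverbay Media Ltd.
Chain via Quarry Holdings Ltd → Talon Pharma AG (R3): 90% × 85% × 17% = 13.005% of Silverbay Media Ltd.
Chain via Oakhollow Shipping BV → Fairlane Group plc (R3): 89% × 52% × 15% = 6.942% of Silverbay Media Ltd.
Aggregating (R2): 10.8438% + 13.005% + 6.942% = 30.7908%.
30.7908% exceeds the 20% threshold by 10.7908 percentage points.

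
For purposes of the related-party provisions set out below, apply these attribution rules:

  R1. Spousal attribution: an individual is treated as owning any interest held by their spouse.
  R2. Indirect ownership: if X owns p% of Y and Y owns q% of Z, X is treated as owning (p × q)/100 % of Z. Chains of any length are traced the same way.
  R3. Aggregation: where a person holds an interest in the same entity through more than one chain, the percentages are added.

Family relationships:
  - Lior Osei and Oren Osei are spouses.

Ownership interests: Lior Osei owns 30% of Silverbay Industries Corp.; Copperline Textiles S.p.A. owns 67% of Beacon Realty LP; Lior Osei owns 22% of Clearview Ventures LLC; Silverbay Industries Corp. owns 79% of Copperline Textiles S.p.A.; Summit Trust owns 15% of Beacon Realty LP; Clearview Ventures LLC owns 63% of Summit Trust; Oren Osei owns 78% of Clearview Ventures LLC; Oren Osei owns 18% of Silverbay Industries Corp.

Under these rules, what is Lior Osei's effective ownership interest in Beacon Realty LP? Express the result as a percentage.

34.8564%

By spousal attribution (R1), Lior Osei is treated as also owning Oren Osei's interest in Silverbay Industries Corp, giving 30% + 18% = 48%.
By spousal attribution (R1), Lior Osei is treated as also owning Oren Osei's interest in Clearview Ventures LLC, giving 22% + 78% = 100%.
Chain via Silverbay Industries Corp. → Copperline Textiles S.p.A. (R2): 48% × 79% × 67% = 25.4064% of Beacon Realty LP.
Chain via Clearview Ventures LLC → Summit Trust (R2): 100% × 63% × 15% = 9.45% of Beacon Realty LP.
Aggregating (R3): 25.4064% + 9.45% = 34.8564%.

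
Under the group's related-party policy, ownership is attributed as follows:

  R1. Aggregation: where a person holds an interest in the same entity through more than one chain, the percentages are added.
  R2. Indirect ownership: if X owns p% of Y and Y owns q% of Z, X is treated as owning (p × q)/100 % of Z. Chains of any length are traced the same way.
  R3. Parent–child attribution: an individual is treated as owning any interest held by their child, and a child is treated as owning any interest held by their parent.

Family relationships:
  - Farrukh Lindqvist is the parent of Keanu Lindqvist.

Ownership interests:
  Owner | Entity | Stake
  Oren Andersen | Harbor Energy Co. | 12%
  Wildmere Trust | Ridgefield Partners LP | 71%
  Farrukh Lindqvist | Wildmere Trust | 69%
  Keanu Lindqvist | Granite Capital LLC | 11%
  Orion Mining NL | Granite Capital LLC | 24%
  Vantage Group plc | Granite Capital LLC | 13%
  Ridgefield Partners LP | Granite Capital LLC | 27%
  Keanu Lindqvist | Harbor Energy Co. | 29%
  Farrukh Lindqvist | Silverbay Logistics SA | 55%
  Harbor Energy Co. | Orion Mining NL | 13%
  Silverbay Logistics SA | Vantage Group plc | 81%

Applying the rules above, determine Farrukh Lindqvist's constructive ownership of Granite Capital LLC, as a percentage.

By parent–child attribution (R3), Farrukh Lindqvist is treated as owning Keanu Lindqvist's 29% interest in Harbor Energy Co.
By parent–child attribution (R3), Farrukh Lindqvist is treated as owning Keanu Lindqvist's 11% interest in Granite Capital LLC.
Chain via Wildmere Trust → Ridgefield Partners LP (R2): 69% × 71% × 27% = 13.2273% of Granite Capital LLC.
Chain via Silverbay Logistics SA → Vantage Group plc (R2): 55% × 81% × 13% = 5.7915% of Granite Capital LLC.
Chain via Harbor Energy Co. → Orion Mining NL (R2): 29% × 13% × 24% = 0.9048% of Granite Capital LLC.
Direct interest in Granite Capital LLC: 11%.
Aggregating (R1): 13.2273% + 5.7915% + 0.9048% + 11% = 30.9236%.

30.9236%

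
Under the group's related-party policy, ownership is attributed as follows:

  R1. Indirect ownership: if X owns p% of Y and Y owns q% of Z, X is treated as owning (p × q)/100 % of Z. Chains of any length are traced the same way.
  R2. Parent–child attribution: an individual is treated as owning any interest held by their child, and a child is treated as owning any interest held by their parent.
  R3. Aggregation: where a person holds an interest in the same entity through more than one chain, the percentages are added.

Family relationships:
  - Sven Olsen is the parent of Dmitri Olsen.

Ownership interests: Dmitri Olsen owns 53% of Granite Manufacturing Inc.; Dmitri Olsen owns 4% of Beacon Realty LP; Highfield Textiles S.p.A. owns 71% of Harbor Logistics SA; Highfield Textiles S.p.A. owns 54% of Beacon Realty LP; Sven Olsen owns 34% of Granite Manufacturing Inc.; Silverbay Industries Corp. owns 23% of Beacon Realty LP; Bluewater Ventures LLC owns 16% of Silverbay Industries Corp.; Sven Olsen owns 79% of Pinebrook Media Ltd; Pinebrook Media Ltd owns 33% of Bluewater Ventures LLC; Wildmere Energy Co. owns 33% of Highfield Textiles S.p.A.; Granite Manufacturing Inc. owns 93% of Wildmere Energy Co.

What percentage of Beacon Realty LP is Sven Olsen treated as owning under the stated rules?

By parent–child attribution (R2), Sven Olsen is treated as also owning Dmitri Olsen's interest in Granite Manufacturing Inc, giving 34% + 53% = 87%.
By parent–child attribution (R2), Sven Olsen is treated as owning Dmitri Olsen's 4% interest in Beacon Realty LP.
Chain via Pinebrook Media Ltd → Bluewater Ventures LLC → Silverbay Industries Corp. (R1): 79% × 33% × 16% × 23% = 0.959376% of Beacon Realty LP.
Chain via Granite Manufacturing Inc. → Wildmere Energy Co. → Highfield Textiles S.p.A. (R1): 87% × 93% × 33% × 54% = 14.418162% of Beacon Realty LP.
Direct interest in Beacon Realty LP: 4%.
Aggregating (R3): 0.959376% + 14.418162% + 4% = 19.377538%.

19.377538%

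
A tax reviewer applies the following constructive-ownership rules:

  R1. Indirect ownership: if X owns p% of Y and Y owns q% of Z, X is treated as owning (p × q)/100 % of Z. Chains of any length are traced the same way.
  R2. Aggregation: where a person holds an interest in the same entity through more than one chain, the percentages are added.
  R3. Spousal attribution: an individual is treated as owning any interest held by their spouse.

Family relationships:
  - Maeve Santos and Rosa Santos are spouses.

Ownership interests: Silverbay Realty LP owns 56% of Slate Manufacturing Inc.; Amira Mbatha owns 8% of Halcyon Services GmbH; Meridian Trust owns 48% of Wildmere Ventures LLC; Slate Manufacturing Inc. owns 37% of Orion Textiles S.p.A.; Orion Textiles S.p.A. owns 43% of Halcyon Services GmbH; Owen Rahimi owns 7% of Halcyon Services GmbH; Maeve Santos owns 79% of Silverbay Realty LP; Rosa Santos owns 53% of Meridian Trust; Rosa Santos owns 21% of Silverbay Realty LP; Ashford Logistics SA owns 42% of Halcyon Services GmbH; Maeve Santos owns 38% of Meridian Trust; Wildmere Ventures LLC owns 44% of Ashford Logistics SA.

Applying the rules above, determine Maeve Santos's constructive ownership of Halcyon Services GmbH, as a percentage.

16.981664%

By spousal attribution (R3), Maeve Santos is treated as also owning Rosa Santos's interest in Silverbay Realty LP, giving 79% + 21% = 100%.
By spousal attribution (R3), Maeve Santos is treated as also owning Rosa Santos's interest in Meridian Trust, giving 38% + 53% = 91%.
Chain via Silverbay Realty LP → Slate Manufacturing Inc. → Orion Textiles S.p.A. (R1): 100% × 56% × 37% × 43% = 8.9096% of Halcyon Services GmbH.
Chain via Meridian Trust → Wildmere Ventures LLC → Ashford Logistics SA (R1): 91% × 48% × 44% × 42% = 8.072064% of Halcyon Services GmbH.
Aggregating (R2): 8.9096% + 8.072064% = 16.981664%.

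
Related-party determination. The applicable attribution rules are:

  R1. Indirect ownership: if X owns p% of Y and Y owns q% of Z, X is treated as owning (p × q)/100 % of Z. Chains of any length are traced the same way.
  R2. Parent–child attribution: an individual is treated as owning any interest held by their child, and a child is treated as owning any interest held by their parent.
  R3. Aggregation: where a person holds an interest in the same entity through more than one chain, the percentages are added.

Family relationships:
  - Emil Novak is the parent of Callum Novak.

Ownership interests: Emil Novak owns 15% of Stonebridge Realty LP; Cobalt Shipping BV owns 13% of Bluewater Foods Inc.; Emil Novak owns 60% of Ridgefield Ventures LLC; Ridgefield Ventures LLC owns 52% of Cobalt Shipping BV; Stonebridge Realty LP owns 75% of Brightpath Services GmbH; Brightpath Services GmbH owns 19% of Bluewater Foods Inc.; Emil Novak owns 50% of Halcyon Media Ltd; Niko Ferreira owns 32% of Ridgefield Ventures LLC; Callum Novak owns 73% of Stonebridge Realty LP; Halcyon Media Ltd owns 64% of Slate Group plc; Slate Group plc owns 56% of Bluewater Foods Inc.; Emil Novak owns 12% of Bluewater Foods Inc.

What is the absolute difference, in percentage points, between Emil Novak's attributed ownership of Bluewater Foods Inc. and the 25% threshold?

By parent–child attribution (R2), Emil Novak is treated as also owning Callum Novak's interest in Stonebridge Realty LP, giving 15% + 73% = 88%.
Chain via Halcyon Media Ltd → Slate Group plc (R1): 50% × 64% × 56% = 17.92% of Bluewater Foods Inc.
Chain via Stonebridge Realty LP → Brightpath Services GmbH (R1): 88% × 75% × 19% = 12.54% of Bluewater Foods Inc.
Chain via Ridgefield Ventures LLC → Cobalt Shipping BV (R1): 60% × 52% × 13% = 4.056% of Bluewater Foods Inc.
Direct interest in Bluewater Foods Inc: 12%.
Aggregating (R3): 17.92% + 12.54% + 4.056% + 12% = 46.516%.
46.516% exceeds the 25% threshold by 21.516 percentage points.

21.516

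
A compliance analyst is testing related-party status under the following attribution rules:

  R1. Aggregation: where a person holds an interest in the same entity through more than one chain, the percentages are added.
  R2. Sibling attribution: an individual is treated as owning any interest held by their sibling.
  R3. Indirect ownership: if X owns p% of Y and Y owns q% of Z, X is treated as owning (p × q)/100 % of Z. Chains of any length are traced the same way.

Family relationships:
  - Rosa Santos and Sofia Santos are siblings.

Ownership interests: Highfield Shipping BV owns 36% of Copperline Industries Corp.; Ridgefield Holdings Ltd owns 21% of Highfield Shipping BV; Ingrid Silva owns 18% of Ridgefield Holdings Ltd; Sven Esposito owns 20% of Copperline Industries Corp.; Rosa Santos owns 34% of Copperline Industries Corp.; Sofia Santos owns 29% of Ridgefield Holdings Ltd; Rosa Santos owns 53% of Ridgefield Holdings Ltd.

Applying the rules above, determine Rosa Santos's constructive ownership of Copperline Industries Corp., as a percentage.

By sibling attribution (R2), Rosa Santos is treated as also owning Sofia Santos's interest in Ridgefield Holdings Ltd, giving 53% + 29% = 82%.
Chain via Ridgefield Holdings Ltd → Highfield Shipping BV (R3): 82% × 21% × 36% = 6.1992% of Copperline Industries Corp.
Direct interest in Copperline Industries Corp: 34%.
Aggregating (R1): 6.1992% + 34% = 40.1992%.

40.1992%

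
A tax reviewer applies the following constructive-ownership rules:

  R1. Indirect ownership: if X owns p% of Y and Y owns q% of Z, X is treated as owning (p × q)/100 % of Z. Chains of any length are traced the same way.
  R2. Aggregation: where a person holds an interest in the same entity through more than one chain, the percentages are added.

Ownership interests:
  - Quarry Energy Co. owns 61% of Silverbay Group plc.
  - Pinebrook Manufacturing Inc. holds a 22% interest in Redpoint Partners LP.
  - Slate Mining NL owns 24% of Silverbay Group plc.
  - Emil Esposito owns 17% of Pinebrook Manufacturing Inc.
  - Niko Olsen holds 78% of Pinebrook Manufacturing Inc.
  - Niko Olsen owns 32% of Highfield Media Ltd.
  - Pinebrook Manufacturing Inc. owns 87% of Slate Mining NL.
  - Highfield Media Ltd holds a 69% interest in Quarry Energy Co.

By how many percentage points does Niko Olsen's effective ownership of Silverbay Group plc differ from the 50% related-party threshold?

Chain via Highfield Media Ltd → Quarry Energy Co. (R1): 32% × 69% × 61% = 13.4688% of Silverbay Group plc.
Chain via Pinebrook Manufacturing Inc. → Slate Mining NL (R1): 78% × 87% × 24% = 16.2864% of Silverbay Group plc.
Aggregating (R2): 13.4688% + 16.2864% = 29.7552%.
29.7552% falls short of the 50% threshold by 20.2448 percentage points.

20.2448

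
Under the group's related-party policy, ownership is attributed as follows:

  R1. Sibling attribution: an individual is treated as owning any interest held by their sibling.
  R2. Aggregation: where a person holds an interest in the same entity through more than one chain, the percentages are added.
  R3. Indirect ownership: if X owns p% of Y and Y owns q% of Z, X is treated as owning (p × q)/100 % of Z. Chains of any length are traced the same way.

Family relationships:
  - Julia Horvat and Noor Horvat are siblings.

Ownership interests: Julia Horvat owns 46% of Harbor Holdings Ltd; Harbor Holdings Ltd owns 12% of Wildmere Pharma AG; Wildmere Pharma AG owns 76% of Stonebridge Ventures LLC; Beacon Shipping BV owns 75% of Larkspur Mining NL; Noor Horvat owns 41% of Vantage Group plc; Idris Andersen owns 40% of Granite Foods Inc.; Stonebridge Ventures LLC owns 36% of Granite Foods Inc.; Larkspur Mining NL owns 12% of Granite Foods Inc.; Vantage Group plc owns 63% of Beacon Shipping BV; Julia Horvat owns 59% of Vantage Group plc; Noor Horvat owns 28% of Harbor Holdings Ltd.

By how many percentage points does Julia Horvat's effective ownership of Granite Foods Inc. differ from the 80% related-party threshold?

By sibling attribution (R1), Julia Horvat is treated as also owning Noor Horvat's interest in Harbor Holdings Ltd, giving 46% + 28% = 74%.
By sibling attribution (R1), Julia Horvat is treated as also owning Noor Horvat's interest in Vantage Group plc, giving 59% + 41% = 100%.
Chain via Harbor Holdings Ltd → Wildmere Pharma AG → Stonebridge Ventures LLC (R3): 74% × 12% × 76% × 36% = 2.429568% of Granite Foods Inc.
Chain via Vantage Group plc → Beacon Shipping BV → Larkspur Mining NL (R3): 100% × 63% × 75% × 12% = 5.67% of Granite Foods Inc.
Aggregating (R2): 2.429568% + 5.67% = 8.099568%.
8.099568% falls short of the 80% threshold by 71.900432 percentage points.

71.900432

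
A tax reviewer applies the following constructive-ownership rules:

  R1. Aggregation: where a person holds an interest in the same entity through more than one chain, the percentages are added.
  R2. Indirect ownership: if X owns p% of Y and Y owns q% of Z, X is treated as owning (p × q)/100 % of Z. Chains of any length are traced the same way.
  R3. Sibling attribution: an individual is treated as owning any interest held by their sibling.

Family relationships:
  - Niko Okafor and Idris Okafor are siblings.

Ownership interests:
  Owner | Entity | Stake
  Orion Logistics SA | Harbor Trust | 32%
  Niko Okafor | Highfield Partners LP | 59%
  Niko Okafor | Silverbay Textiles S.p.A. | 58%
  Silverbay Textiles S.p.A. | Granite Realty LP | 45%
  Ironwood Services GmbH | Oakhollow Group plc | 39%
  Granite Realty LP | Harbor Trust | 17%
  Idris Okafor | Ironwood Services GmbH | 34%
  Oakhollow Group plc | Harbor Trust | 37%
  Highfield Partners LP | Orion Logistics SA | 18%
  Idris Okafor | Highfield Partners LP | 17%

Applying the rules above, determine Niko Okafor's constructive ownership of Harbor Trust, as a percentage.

By sibling attribution (R3), Niko Okafor is treated as also owning Idris Okafor's interest in Highfield Partners LP, giving 59% + 17% = 76%.
By sibling attribution (R3), Niko Okafor is treated as owning Idris Okafor's 34% interest in Ironwood Services GmbH.
Chain via Highfield Partners LP → Orion Logistics SA (R2): 76% × 18% × 32% = 4.3776% of Harbor Trust.
Chain via Silverbay Textiles S.p.A. → Granite Realty LP (R2): 58% × 45% × 17% = 4.437% of Harbor Trust.
Chain via Ironwood Services GmbH → Oakhollow Group plc (R2): 34% × 39% × 37% = 4.9062% of Harbor Trust.
Aggregating (R1): 4.3776% + 4.437% + 4.9062% = 13.7208%.

13.7208%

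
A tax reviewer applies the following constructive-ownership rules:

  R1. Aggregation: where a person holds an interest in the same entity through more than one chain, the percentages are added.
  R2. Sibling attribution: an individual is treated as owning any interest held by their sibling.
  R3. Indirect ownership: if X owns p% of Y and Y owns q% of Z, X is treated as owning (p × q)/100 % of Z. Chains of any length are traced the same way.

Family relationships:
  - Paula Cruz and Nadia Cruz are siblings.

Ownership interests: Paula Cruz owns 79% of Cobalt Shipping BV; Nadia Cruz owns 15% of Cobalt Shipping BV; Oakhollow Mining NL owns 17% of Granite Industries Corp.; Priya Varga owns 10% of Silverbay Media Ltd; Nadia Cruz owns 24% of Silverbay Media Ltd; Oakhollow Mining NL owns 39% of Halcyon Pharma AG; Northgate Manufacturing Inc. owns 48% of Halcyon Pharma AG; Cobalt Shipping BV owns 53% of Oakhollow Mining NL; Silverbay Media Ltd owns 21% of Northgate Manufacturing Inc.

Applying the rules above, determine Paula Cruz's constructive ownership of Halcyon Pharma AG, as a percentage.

21.849%

By sibling attribution (R2), Paula Cruz is treated as also owning Nadia Cruz's interest in Cobalt Shipping BV, giving 79% + 15% = 94%.
By sibling attribution (R2), Paula Cruz is treated as owning Nadia Cruz's 24% interest in Silverbay Media Ltd.
Chain via Cobalt Shipping BV → Oakhollow Mining NL (R3): 94% × 53% × 39% = 19.4298% of Halcyon Pharma AG.
Chain via Silverbay Media Ltd → Northgate Manufacturing Inc. (R3): 24% × 21% × 48% = 2.4192% of Halcyon Pharma AG.
Aggregating (R1): 19.4298% + 2.4192% = 21.849%.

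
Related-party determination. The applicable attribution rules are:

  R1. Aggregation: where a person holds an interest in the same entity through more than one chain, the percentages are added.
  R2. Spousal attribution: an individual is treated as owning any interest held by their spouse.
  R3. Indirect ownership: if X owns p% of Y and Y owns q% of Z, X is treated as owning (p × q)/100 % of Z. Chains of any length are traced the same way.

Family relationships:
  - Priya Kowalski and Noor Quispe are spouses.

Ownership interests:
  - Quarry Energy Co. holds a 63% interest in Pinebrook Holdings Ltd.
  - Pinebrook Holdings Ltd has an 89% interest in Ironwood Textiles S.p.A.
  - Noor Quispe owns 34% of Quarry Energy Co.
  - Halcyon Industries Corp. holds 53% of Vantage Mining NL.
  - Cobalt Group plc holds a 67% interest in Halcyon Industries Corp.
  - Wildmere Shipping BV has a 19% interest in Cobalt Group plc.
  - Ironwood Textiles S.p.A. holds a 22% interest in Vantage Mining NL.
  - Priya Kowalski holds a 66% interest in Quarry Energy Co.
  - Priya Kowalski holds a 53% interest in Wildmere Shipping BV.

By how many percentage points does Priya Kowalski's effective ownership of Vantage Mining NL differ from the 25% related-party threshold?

By spousal attribution (R2), Priya Kowalski is treated as also owning Noor Quispe's interest in Quarry Energy Co, giving 66% + 34% = 100%.
Chain via Wildmere Shipping BV → Cobalt Group plc → Halcyon Industries Corp. (R3): 53% × 19% × 67% × 53% = 3.575857% of Vantage Mining NL.
Chain via Quarry Energy Co. → Pinebrook Holdings Ltd → Ironwood Textiles S.p.A. (R3): 100% × 63% × 89% × 22% = 12.3354% of Vantage Mining NL.
Aggregating (R1): 3.575857% + 12.3354% = 15.911257%.
15.911257% falls short of the 25% threshold by 9.088743 percentage points.

9.088743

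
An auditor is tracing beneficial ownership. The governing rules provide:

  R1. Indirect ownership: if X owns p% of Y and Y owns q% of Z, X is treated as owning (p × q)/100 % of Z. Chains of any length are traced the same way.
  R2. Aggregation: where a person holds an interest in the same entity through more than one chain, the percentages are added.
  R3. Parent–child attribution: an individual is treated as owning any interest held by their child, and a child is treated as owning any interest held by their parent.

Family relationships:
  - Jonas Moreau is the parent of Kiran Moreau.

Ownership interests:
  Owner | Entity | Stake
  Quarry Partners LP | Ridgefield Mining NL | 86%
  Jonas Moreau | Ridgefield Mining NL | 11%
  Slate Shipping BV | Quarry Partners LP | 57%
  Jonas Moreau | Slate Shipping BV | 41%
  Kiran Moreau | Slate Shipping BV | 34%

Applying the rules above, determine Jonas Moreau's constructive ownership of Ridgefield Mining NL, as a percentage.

47.765%

By parent–child attribution (R3), Jonas Moreau is treated as also owning Kiran Moreau's interest in Slate Shipping BV, giving 41% + 34% = 75%.
Chain via Slate Shipping BV → Quarry Partners LP (R1): 75% × 57% × 86% = 36.765% of Ridgefield Mining NL.
Direct interest in Ridgefield Mining NL: 11%.
Aggregating (R2): 36.765% + 11% = 47.765%.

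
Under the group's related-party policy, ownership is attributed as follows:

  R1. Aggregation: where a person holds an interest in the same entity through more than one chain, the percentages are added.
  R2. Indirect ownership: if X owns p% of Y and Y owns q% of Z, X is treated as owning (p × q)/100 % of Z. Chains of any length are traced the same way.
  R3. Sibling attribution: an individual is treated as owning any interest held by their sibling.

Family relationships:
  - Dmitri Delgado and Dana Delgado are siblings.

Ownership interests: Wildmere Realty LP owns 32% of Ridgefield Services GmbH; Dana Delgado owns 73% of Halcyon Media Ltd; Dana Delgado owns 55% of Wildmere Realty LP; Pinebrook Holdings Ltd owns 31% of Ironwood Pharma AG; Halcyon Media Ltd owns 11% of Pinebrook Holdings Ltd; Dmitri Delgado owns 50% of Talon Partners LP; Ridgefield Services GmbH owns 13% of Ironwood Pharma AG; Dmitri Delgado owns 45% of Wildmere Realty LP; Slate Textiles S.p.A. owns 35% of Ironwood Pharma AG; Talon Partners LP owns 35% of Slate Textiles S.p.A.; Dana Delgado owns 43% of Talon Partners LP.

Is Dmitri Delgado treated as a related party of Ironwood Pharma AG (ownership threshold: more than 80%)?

By sibling attribution (R3), Dmitri Delgado is treated as also owning Dana Delgado's interest in Talon Partners LP, giving 50% + 43% = 93%.
By sibling attribution (R3), Dmitri Delgado is treated as also owning Dana Delgado's interest in Wildmere Realty LP, giving 45% + 55% = 100%.
By sibling attribution (R3), Dmitri Delgado is treated as owning Dana Delgado's 73% interest in Halcyon Media Ltd.
Chain via Talon Partners LP → Slate Textiles S.p.A. (R2): 93% × 35% × 35% = 11.3925% of Ironwood Pharma AG.
Chain via Wildmere Realty LP → Ridgefield Services GmbH (R2): 100% × 32% × 13% = 4.16% of Ironwood Pharma AG.
Chain via Halcyon Media Ltd → Pinebrook Holdings Ltd (R2): 73% × 11% × 31% = 2.4893% of Ironwood Pharma AG.
Aggregating (R1): 11.3925% + 4.16% + 2.4893% = 18.0418%.
18.0418% does not exceed the 80% threshold, so Dmitri is not a related party to Ironwood Pharma AG.

No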